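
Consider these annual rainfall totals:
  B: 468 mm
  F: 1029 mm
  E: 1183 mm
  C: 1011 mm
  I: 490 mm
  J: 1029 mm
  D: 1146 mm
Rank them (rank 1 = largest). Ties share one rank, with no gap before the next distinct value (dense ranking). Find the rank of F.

Sorted (descending): 1183, 1146, 1029, 1029, 1011, 490, 468
The 2 values of 1029 share dense rank 3.
Remaining distinct values take the next consecutive integers.
F has value 1029 mm → rank 3.

3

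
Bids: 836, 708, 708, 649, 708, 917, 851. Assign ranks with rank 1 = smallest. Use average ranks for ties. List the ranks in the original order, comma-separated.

5, 3, 3, 1, 3, 7, 6

Sorted (ascending): 649, 708, 708, 708, 836, 851, 917
The 3 values of 708 occupy positions 2–4 → average rank 3.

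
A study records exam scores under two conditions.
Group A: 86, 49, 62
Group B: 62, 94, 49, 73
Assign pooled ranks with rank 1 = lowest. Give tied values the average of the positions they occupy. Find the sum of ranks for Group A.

Sorted (ascending): 49, 49, 62, 62, 73, 86, 94
The 2 values of 49 occupy positions 1–2 → average rank (1+2)/2 = 1.5.
The 2 values of 62 occupy positions 3–4 → average rank (3+4)/2 = 3.5.
Group A values → pooled ranks: 86→6, 49→1.5, 62→3.5
Rank sum = 6 + 1.5 + 3.5 = 11

11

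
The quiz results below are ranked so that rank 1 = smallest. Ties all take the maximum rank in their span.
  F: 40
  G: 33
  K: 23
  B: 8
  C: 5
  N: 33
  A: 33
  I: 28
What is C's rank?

Sorted (ascending): 5, 8, 23, 28, 33, 33, 33, 40
The 3 values of 33 occupy positions 5–7 → each gets rank 7.
C has value 5 → rank 1.

1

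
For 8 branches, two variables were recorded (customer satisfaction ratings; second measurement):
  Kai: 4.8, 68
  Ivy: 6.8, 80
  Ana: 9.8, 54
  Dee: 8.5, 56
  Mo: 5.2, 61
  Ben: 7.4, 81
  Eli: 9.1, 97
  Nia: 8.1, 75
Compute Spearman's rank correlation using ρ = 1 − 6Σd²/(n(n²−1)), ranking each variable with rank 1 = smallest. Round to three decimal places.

-0.119

Ranks of variable 1: 1, 3, 8, 6, 2, 4, 7, 5
Ranks of variable 2: 4, 6, 1, 2, 3, 7, 8, 5
d = r₁ − r₂: -3, -3, 7, 4, -1, -3, -1, 0
d²: 9, 9, 49, 16, 1, 9, 1, 0; Σd² = 94
ρ = 1 − 6·94/(8·63) = 1 − 564/504 = -0.119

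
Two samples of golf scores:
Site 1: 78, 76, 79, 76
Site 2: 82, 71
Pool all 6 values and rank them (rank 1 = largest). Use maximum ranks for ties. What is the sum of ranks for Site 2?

7

Sorted (descending): 82, 79, 78, 76, 76, 71
The 2 values of 76 occupy positions 4–5 → each gets rank 5.
Site 2 values → pooled ranks: 82→1, 71→6
Rank sum = 1 + 6 = 7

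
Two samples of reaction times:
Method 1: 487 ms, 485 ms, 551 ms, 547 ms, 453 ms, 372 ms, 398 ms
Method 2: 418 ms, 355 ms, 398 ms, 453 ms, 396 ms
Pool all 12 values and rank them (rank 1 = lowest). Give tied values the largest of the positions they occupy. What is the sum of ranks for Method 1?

Sorted (ascending): 355, 372, 396, 398, 398, 418, 453, 453, 485, 487, 547, 551
The 2 values of 398 occupy positions 4–5 → each gets rank 5.
The 2 values of 453 occupy positions 7–8 → each gets rank 8.
Method 1 values → pooled ranks: 487→10, 485→9, 551→12, 547→11, 453→8, 372→2, 398→5
Rank sum = 10 + 9 + 12 + 11 + 8 + 2 + 5 = 57

57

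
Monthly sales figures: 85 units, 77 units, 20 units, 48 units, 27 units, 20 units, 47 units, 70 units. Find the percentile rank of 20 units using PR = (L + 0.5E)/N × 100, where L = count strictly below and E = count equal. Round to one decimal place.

N = 8.
Strictly below 20: 0. Equal to 20: 2.
PR = (0 + 0.5·2)/8 × 100 = 12.5

12.5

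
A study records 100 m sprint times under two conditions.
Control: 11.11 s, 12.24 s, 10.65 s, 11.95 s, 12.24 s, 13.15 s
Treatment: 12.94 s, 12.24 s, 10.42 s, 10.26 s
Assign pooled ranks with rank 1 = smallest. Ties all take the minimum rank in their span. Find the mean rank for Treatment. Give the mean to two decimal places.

4.50

Sorted (ascending): 10.26, 10.42, 10.65, 11.11, 11.95, 12.24, 12.24, 12.24, 12.94, 13.15
The 3 values of 12.24 occupy positions 6–8 → each gets rank 6.
Treatment values → pooled ranks: 12.94→9, 12.24→6, 10.42→2, 10.26→1
Mean rank = (9 + 6 + 2 + 1) / 4 = 4.50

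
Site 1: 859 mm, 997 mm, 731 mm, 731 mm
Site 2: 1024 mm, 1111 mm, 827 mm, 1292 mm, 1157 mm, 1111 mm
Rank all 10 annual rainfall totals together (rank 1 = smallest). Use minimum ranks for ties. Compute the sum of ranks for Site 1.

Sorted (ascending): 731, 731, 827, 859, 997, 1024, 1111, 1111, 1157, 1292
The 2 values of 731 occupy positions 1–2 → each gets rank 1.
The 2 values of 1111 occupy positions 7–8 → each gets rank 7.
Site 1 values → pooled ranks: 859→4, 997→5, 731→1, 731→1
Rank sum = 4 + 5 + 1 + 1 = 11

11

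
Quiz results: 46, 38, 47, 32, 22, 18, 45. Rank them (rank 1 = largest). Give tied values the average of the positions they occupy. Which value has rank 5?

32

Sorted (descending): 47, 46, 45, 38, 32, 22, 18
No ties — each value takes its position as its rank.
Rank 5 → value 32.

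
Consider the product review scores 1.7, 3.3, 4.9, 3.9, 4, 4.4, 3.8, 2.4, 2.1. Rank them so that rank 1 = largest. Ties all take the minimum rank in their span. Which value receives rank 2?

Sorted (descending): 4.9, 4.4, 4, 3.9, 3.8, 3.3, 2.4, 2.1, 1.7
No ties — each value takes its position as its rank.
Rank 2 → value 4.4.

4.4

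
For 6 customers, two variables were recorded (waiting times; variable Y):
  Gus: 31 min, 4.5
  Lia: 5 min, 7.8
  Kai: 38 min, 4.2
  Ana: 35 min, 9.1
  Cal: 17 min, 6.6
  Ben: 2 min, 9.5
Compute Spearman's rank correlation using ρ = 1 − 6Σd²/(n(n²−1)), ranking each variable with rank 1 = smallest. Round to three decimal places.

Ranks of variable 1: 4, 2, 6, 5, 3, 1
Ranks of variable 2: 2, 4, 1, 5, 3, 6
d = r₁ − r₂: 2, -2, 5, 0, 0, -5
d²: 4, 4, 25, 0, 0, 25; Σd² = 58
ρ = 1 − 6·58/(6·35) = 1 − 348/210 = -0.657

-0.657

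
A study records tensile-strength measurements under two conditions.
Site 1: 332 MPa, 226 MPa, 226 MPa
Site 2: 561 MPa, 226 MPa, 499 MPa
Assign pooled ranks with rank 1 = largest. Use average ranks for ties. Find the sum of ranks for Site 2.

8

Sorted (descending): 561, 499, 332, 226, 226, 226
The 3 values of 226 occupy positions 4–6 → average rank 5.
Site 2 values → pooled ranks: 561→1, 226→5, 499→2
Rank sum = 1 + 5 + 2 = 8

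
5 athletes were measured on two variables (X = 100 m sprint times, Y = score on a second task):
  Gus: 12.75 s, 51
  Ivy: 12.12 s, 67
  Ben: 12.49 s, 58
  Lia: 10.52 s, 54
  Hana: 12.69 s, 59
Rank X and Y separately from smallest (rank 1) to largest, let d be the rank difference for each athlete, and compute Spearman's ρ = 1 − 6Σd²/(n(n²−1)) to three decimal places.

Ranks of variable 1: 5, 2, 3, 1, 4
Ranks of variable 2: 1, 5, 3, 2, 4
d = r₁ − r₂: 4, -3, 0, -1, 0
d²: 16, 9, 0, 1, 0; Σd² = 26
ρ = 1 − 6·26/(5·24) = 1 − 156/120 = -0.300

-0.300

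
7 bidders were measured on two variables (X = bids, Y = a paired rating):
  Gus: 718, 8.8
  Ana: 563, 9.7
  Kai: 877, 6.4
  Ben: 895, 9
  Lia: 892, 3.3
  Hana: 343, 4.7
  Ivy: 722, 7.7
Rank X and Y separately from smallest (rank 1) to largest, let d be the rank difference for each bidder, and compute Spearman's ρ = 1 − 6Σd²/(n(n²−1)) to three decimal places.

Ranks of variable 1: 3, 2, 5, 7, 6, 1, 4
Ranks of variable 2: 5, 7, 3, 6, 1, 2, 4
d = r₁ − r₂: -2, -5, 2, 1, 5, -1, 0
d²: 4, 25, 4, 1, 25, 1, 0; Σd² = 60
ρ = 1 − 6·60/(7·48) = 1 − 360/336 = -0.071

-0.071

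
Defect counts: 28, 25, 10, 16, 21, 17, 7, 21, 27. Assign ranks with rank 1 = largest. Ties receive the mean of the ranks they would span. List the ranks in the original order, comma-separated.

Sorted (descending): 28, 27, 25, 21, 21, 17, 16, 10, 7
The 2 values of 21 occupy positions 4–5 → average rank (4+5)/2 = 4.5.

1, 3, 8, 7, 4.5, 6, 9, 4.5, 2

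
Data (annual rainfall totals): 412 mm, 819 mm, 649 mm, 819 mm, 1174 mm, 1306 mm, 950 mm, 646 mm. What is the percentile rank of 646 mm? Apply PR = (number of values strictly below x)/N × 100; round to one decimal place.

12.5

N = 8.
Strictly below 646: 1. Equal to 646: 1.
PR = 1/8 × 100 = 12.5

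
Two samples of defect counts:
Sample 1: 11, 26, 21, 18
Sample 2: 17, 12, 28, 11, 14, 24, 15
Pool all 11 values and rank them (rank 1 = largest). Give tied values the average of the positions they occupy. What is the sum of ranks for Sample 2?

Sorted (descending): 28, 26, 24, 21, 18, 17, 15, 14, 12, 11, 11
The 2 values of 11 occupy positions 10–11 → average rank (10+11)/2 = 10.5.
Sample 2 values → pooled ranks: 17→6, 12→9, 28→1, 11→10.5, 14→8, 24→3, 15→7
Rank sum = 6 + 9 + 1 + 10.5 + 8 + 3 + 7 = 44.5

44.5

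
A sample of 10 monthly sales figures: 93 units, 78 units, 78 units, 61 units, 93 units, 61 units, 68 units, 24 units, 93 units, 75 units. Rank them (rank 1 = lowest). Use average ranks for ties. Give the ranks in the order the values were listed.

Sorted (ascending): 24, 61, 61, 68, 75, 78, 78, 93, 93, 93
The 2 values of 61 occupy positions 2–3 → average rank (2+3)/2 = 2.5.
The 2 values of 78 occupy positions 6–7 → average rank (6+7)/2 = 6.5.
The 3 values of 93 occupy positions 8–10 → average rank 9.

9, 6.5, 6.5, 2.5, 9, 2.5, 4, 1, 9, 5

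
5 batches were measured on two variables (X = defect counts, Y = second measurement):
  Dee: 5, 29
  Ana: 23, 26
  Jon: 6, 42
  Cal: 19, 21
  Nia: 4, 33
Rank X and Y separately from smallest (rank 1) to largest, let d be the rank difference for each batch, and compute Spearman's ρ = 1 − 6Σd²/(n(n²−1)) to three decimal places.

Ranks of variable 1: 2, 5, 3, 4, 1
Ranks of variable 2: 3, 2, 5, 1, 4
d = r₁ − r₂: -1, 3, -2, 3, -3
d²: 1, 9, 4, 9, 9; Σd² = 32
ρ = 1 − 6·32/(5·24) = 1 − 192/120 = -0.600

-0.600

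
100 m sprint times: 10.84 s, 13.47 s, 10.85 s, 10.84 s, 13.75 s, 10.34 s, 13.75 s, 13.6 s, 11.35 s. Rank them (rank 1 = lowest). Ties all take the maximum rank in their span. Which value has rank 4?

Sorted (ascending): 10.34, 10.84, 10.84, 10.85, 11.35, 13.47, 13.6, 13.75, 13.75
The 2 values of 10.84 occupy positions 2–3 → each gets rank 3.
The 2 values of 13.75 occupy positions 8–9 → each gets rank 9.
Rank 4 → value 10.85.

10.85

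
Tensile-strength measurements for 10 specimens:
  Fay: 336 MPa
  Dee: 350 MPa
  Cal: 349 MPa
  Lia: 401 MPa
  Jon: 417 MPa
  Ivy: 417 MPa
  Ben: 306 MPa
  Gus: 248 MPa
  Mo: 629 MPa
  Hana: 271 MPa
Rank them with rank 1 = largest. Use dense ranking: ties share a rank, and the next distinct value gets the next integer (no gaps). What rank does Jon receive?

Sorted (descending): 629, 417, 417, 401, 350, 349, 336, 306, 271, 248
The 2 values of 417 share dense rank 2.
Remaining distinct values take the next consecutive integers.
Jon has value 417 MPa → rank 2.

2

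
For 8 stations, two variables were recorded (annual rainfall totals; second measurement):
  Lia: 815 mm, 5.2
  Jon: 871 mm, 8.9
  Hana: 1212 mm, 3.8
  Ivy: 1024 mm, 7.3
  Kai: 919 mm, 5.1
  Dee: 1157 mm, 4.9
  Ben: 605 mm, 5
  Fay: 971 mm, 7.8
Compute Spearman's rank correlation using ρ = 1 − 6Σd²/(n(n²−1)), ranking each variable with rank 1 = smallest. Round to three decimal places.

-0.381

Ranks of variable 1: 2, 3, 8, 6, 4, 7, 1, 5
Ranks of variable 2: 5, 8, 1, 6, 4, 2, 3, 7
d = r₁ − r₂: -3, -5, 7, 0, 0, 5, -2, -2
d²: 9, 25, 49, 0, 0, 25, 4, 4; Σd² = 116
ρ = 1 − 6·116/(8·63) = 1 − 696/504 = -0.381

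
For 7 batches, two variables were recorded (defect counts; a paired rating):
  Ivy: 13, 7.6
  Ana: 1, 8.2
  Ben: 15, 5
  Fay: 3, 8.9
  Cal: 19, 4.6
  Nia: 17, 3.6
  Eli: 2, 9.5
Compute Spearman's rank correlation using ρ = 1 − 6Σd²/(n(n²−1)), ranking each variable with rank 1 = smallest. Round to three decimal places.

-0.857

Ranks of variable 1: 4, 1, 5, 3, 7, 6, 2
Ranks of variable 2: 4, 5, 3, 6, 2, 1, 7
d = r₁ − r₂: 0, -4, 2, -3, 5, 5, -5
d²: 0, 16, 4, 9, 25, 25, 25; Σd² = 104
ρ = 1 − 6·104/(7·48) = 1 − 624/336 = -0.857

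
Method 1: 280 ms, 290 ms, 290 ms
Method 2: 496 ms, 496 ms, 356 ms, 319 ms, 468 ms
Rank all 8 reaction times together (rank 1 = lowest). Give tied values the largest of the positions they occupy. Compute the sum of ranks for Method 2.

31

Sorted (ascending): 280, 290, 290, 319, 356, 468, 496, 496
The 2 values of 290 occupy positions 2–3 → each gets rank 3.
The 2 values of 496 occupy positions 7–8 → each gets rank 8.
Method 2 values → pooled ranks: 496→8, 496→8, 356→5, 319→4, 468→6
Rank sum = 8 + 8 + 5 + 4 + 6 = 31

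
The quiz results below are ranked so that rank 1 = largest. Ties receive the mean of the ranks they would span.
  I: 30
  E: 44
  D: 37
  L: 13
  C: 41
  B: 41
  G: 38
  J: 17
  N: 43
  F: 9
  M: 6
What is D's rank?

6

Sorted (descending): 44, 43, 41, 41, 38, 37, 30, 17, 13, 9, 6
The 2 values of 41 occupy positions 3–4 → average rank (3+4)/2 = 3.5.
D has value 37 → rank 6.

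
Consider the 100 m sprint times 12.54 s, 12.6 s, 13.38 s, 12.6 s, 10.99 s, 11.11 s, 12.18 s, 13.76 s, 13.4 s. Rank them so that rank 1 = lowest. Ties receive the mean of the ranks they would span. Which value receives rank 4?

12.54

Sorted (ascending): 10.99, 11.11, 12.18, 12.54, 12.6, 12.6, 13.38, 13.4, 13.76
The 2 values of 12.6 occupy positions 5–6 → average rank (5+6)/2 = 5.5.
Rank 4 → value 12.54.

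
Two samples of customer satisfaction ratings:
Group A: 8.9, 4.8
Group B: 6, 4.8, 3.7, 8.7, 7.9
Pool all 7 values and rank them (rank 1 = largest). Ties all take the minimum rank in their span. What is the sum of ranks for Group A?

Sorted (descending): 8.9, 8.7, 7.9, 6, 4.8, 4.8, 3.7
The 2 values of 4.8 occupy positions 5–6 → each gets rank 5.
Group A values → pooled ranks: 8.9→1, 4.8→5
Rank sum = 1 + 5 = 6

6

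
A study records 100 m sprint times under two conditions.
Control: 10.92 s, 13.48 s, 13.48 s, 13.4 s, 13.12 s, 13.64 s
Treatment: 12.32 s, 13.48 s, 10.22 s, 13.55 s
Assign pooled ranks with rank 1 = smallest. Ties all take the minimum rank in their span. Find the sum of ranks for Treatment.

19

Sorted (ascending): 10.22, 10.92, 12.32, 13.12, 13.4, 13.48, 13.48, 13.48, 13.55, 13.64
The 3 values of 13.48 occupy positions 6–8 → each gets rank 6.
Treatment values → pooled ranks: 12.32→3, 13.48→6, 10.22→1, 13.55→9
Rank sum = 3 + 6 + 1 + 9 = 19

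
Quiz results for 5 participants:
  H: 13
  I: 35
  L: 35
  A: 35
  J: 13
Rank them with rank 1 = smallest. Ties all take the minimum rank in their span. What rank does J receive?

1

Sorted (ascending): 13, 13, 35, 35, 35
The 2 values of 13 occupy positions 1–2 → each gets rank 1.
The 3 values of 35 occupy positions 3–5 → each gets rank 3.
J has value 13 → rank 1.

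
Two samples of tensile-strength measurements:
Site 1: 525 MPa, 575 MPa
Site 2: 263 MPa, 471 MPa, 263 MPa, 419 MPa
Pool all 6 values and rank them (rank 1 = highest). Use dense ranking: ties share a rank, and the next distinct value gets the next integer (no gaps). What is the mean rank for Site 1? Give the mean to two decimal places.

1.50

Sorted (descending): 575, 525, 471, 419, 263, 263
The 2 values of 263 share dense rank 5.
Remaining distinct values take the next consecutive integers.
Site 1 values → pooled ranks: 525→2, 575→1
Mean rank = (2 + 1) / 2 = 1.50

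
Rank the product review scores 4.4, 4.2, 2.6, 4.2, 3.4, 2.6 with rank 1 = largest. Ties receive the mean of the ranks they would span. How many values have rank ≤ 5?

4

Sorted (descending): 4.4, 4.2, 4.2, 3.4, 2.6, 2.6
The 2 values of 4.2 occupy positions 2–3 → average rank (2+3)/2 = 2.5.
The 2 values of 2.6 occupy positions 5–6 → average rank (5+6)/2 = 5.5.
Ranks ≤ 5: {1, 2.5, 2.5, 4} → 4 values.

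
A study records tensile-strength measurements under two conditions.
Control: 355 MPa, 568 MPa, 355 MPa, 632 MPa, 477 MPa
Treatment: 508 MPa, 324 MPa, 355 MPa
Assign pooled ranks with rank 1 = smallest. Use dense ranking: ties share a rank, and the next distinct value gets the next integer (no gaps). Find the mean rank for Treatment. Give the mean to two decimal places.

2.33

Sorted (ascending): 324, 355, 355, 355, 477, 508, 568, 632
The 3 values of 355 share dense rank 2.
Remaining distinct values take the next consecutive integers.
Treatment values → pooled ranks: 508→4, 324→1, 355→2
Mean rank = (4 + 1 + 2) / 3 = 2.33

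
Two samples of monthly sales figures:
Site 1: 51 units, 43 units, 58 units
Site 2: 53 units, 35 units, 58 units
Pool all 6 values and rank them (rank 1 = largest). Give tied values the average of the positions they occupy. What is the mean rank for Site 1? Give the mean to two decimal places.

3.50

Sorted (descending): 58, 58, 53, 51, 43, 35
The 2 values of 58 occupy positions 1–2 → average rank (1+2)/2 = 1.5.
Site 1 values → pooled ranks: 51→4, 43→5, 58→1.5
Mean rank = (4 + 5 + 1.5) / 3 = 3.50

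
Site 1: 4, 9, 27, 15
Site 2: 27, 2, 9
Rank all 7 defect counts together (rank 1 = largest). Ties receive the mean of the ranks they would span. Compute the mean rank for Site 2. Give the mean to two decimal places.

Sorted (descending): 27, 27, 15, 9, 9, 4, 2
The 2 values of 27 occupy positions 1–2 → average rank (1+2)/2 = 1.5.
The 2 values of 9 occupy positions 4–5 → average rank (4+5)/2 = 4.5.
Site 2 values → pooled ranks: 27→1.5, 2→7, 9→4.5
Mean rank = (1.5 + 7 + 4.5) / 3 = 4.33

4.33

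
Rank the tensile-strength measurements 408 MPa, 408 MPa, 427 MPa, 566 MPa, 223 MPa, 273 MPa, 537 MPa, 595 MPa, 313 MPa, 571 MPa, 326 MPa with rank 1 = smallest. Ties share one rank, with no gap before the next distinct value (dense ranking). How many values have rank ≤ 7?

8

Sorted (ascending): 223, 273, 313, 326, 408, 408, 427, 537, 566, 571, 595
The 2 values of 408 share dense rank 5.
Remaining distinct values take the next consecutive integers.
Ranks ≤ 7: {1, 2, 3, 4, 5, 5, 6, 7} → 8 values.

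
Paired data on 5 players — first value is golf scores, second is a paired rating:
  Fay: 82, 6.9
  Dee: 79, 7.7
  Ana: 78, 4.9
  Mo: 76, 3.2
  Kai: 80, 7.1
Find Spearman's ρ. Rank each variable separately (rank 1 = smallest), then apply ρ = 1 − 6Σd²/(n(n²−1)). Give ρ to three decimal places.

0.600

Ranks of variable 1: 5, 3, 2, 1, 4
Ranks of variable 2: 3, 5, 2, 1, 4
d = r₁ − r₂: 2, -2, 0, 0, 0
d²: 4, 4, 0, 0, 0; Σd² = 8
ρ = 1 − 6·8/(5·24) = 1 − 48/120 = 0.600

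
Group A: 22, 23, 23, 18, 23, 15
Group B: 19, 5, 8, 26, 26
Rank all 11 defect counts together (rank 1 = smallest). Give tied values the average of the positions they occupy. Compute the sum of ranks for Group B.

Sorted (ascending): 5, 8, 15, 18, 19, 22, 23, 23, 23, 26, 26
The 3 values of 23 occupy positions 7–9 → average rank 8.
The 2 values of 26 occupy positions 10–11 → average rank (10+11)/2 = 10.5.
Group B values → pooled ranks: 19→5, 5→1, 8→2, 26→10.5, 26→10.5
Rank sum = 5 + 1 + 2 + 10.5 + 10.5 = 29

29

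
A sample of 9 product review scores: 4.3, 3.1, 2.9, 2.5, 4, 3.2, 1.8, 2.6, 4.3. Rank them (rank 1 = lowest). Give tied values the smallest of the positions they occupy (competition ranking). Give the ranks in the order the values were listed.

8, 5, 4, 2, 7, 6, 1, 3, 8

Sorted (ascending): 1.8, 2.5, 2.6, 2.9, 3.1, 3.2, 4, 4.3, 4.3
The 2 values of 4.3 occupy positions 8–9 → each gets rank 8.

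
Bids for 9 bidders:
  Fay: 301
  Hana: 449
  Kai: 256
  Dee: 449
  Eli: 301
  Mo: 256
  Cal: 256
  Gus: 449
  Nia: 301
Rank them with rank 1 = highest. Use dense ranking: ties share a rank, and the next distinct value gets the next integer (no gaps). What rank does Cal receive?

3

Sorted (descending): 449, 449, 449, 301, 301, 301, 256, 256, 256
The 3 values of 449 share dense rank 1.
The 3 values of 301 share dense rank 2.
The 3 values of 256 share dense rank 3.
Cal has value 256 → rank 3.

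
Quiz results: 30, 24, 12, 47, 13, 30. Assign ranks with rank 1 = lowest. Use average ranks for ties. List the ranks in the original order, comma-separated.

Sorted (ascending): 12, 13, 24, 30, 30, 47
The 2 values of 30 occupy positions 4–5 → average rank (4+5)/2 = 4.5.

4.5, 3, 1, 6, 2, 4.5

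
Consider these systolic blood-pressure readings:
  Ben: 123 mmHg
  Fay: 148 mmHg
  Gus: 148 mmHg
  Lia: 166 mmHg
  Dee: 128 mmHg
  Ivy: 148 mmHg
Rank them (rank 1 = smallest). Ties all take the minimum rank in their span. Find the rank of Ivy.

3

Sorted (ascending): 123, 128, 148, 148, 148, 166
The 3 values of 148 occupy positions 3–5 → each gets rank 3.
Ivy has value 148 mmHg → rank 3.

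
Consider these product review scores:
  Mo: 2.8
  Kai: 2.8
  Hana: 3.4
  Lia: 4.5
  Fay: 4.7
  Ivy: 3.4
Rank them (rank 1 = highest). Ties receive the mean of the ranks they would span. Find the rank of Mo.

Sorted (descending): 4.7, 4.5, 3.4, 3.4, 2.8, 2.8
The 2 values of 3.4 occupy positions 3–4 → average rank (3+4)/2 = 3.5.
The 2 values of 2.8 occupy positions 5–6 → average rank (5+6)/2 = 5.5.
Mo has value 2.8 → rank 5.5.

5.5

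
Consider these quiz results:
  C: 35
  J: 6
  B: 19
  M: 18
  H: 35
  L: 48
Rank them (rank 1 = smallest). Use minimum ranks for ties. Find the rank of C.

4

Sorted (ascending): 6, 18, 19, 35, 35, 48
The 2 values of 35 occupy positions 4–5 → each gets rank 4.
C has value 35 → rank 4.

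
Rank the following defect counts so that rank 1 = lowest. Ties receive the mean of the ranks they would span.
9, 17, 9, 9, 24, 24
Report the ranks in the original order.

2, 4, 2, 2, 5.5, 5.5

Sorted (ascending): 9, 9, 9, 17, 24, 24
The 3 values of 9 occupy positions 1–3 → average rank 2.
The 2 values of 24 occupy positions 5–6 → average rank (5+6)/2 = 5.5.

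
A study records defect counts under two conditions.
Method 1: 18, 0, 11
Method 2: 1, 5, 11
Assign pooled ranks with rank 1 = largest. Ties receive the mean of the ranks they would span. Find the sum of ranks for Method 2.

Sorted (descending): 18, 11, 11, 5, 1, 0
The 2 values of 11 occupy positions 2–3 → average rank (2+3)/2 = 2.5.
Method 2 values → pooled ranks: 1→5, 5→4, 11→2.5
Rank sum = 5 + 4 + 2.5 = 11.5

11.5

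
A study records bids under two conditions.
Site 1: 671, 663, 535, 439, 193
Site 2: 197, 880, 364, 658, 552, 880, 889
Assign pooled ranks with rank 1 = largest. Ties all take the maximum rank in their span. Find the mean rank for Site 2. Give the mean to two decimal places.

5.86

Sorted (descending): 889, 880, 880, 671, 663, 658, 552, 535, 439, 364, 197, 193
The 2 values of 880 occupy positions 2–3 → each gets rank 3.
Site 2 values → pooled ranks: 197→11, 880→3, 364→10, 658→6, 552→7, 880→3, 889→1
Mean rank = (11 + 3 + 10 + 6 + 7 + 3 + 1) / 7 = 5.86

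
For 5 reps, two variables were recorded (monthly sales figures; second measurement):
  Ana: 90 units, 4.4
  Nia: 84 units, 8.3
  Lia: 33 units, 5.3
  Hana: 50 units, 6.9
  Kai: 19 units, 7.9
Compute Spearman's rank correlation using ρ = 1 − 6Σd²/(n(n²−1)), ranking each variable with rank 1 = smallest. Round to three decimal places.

-0.300

Ranks of variable 1: 5, 4, 2, 3, 1
Ranks of variable 2: 1, 5, 2, 3, 4
d = r₁ − r₂: 4, -1, 0, 0, -3
d²: 16, 1, 0, 0, 9; Σd² = 26
ρ = 1 − 6·26/(5·24) = 1 − 156/120 = -0.300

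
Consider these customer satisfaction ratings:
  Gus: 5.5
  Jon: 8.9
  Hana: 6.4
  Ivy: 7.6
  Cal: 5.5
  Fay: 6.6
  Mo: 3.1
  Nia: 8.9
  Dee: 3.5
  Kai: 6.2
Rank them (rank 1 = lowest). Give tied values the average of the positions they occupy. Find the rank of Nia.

Sorted (ascending): 3.1, 3.5, 5.5, 5.5, 6.2, 6.4, 6.6, 7.6, 8.9, 8.9
The 2 values of 5.5 occupy positions 3–4 → average rank (3+4)/2 = 3.5.
The 2 values of 8.9 occupy positions 9–10 → average rank (9+10)/2 = 9.5.
Nia has value 8.9 → rank 9.5.

9.5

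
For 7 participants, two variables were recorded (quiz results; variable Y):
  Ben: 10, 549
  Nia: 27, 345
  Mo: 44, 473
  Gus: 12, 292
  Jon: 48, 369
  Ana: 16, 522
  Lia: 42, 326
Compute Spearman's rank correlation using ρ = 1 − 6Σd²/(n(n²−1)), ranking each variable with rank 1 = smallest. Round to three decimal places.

-0.179

Ranks of variable 1: 1, 4, 6, 2, 7, 3, 5
Ranks of variable 2: 7, 3, 5, 1, 4, 6, 2
d = r₁ − r₂: -6, 1, 1, 1, 3, -3, 3
d²: 36, 1, 1, 1, 9, 9, 9; Σd² = 66
ρ = 1 − 6·66/(7·48) = 1 − 396/336 = -0.179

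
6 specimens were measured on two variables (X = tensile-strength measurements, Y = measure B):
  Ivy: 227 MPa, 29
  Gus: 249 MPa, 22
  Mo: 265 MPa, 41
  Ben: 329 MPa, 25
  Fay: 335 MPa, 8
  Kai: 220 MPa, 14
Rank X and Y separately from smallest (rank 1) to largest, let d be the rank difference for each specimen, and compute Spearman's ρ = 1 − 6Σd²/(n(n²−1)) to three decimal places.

-0.143

Ranks of variable 1: 2, 3, 4, 5, 6, 1
Ranks of variable 2: 5, 3, 6, 4, 1, 2
d = r₁ − r₂: -3, 0, -2, 1, 5, -1
d²: 9, 0, 4, 1, 25, 1; Σd² = 40
ρ = 1 − 6·40/(6·35) = 1 − 240/210 = -0.143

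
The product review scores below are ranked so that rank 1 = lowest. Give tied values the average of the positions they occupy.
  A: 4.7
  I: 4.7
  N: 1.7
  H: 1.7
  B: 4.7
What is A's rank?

Sorted (ascending): 1.7, 1.7, 4.7, 4.7, 4.7
The 2 values of 1.7 occupy positions 1–2 → average rank (1+2)/2 = 1.5.
The 3 values of 4.7 occupy positions 3–5 → average rank 4.
A has value 4.7 → rank 4.

4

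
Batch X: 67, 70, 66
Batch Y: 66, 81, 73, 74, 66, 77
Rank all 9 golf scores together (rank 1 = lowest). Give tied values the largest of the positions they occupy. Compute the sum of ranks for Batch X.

Sorted (ascending): 66, 66, 66, 67, 70, 73, 74, 77, 81
The 3 values of 66 occupy positions 1–3 → each gets rank 3.
Batch X values → pooled ranks: 67→4, 70→5, 66→3
Rank sum = 4 + 5 + 3 = 12

12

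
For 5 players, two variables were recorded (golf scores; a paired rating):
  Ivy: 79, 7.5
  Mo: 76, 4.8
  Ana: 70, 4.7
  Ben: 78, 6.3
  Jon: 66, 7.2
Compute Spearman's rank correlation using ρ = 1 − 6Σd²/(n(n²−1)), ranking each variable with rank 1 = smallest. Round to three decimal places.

Ranks of variable 1: 5, 3, 2, 4, 1
Ranks of variable 2: 5, 2, 1, 3, 4
d = r₁ − r₂: 0, 1, 1, 1, -3
d²: 0, 1, 1, 1, 9; Σd² = 12
ρ = 1 − 6·12/(5·24) = 1 − 72/120 = 0.400

0.400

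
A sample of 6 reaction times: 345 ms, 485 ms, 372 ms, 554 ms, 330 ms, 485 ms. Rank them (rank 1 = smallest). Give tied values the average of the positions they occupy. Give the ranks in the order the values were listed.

Sorted (ascending): 330, 345, 372, 485, 485, 554
The 2 values of 485 occupy positions 4–5 → average rank (4+5)/2 = 4.5.

2, 4.5, 3, 6, 1, 4.5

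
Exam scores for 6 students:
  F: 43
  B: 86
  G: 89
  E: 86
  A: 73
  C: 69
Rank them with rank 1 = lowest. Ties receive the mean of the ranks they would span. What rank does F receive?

1

Sorted (ascending): 43, 69, 73, 86, 86, 89
The 2 values of 86 occupy positions 4–5 → average rank (4+5)/2 = 4.5.
F has value 43 → rank 1.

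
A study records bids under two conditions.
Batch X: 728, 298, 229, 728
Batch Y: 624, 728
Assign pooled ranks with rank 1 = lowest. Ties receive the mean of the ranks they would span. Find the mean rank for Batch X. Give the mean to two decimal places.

Sorted (ascending): 229, 298, 624, 728, 728, 728
The 3 values of 728 occupy positions 4–6 → average rank 5.
Batch X values → pooled ranks: 728→5, 298→2, 229→1, 728→5
Mean rank = (5 + 2 + 1 + 5) / 4 = 3.25

3.25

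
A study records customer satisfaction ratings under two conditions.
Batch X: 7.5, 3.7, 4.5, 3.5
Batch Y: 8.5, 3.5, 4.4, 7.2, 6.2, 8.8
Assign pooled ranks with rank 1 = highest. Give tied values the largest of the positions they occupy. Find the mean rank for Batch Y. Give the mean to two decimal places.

4.83

Sorted (descending): 8.8, 8.5, 7.5, 7.2, 6.2, 4.5, 4.4, 3.7, 3.5, 3.5
The 2 values of 3.5 occupy positions 9–10 → each gets rank 10.
Batch Y values → pooled ranks: 8.5→2, 3.5→10, 4.4→7, 7.2→4, 6.2→5, 8.8→1
Mean rank = (2 + 10 + 7 + 4 + 5 + 1) / 6 = 4.83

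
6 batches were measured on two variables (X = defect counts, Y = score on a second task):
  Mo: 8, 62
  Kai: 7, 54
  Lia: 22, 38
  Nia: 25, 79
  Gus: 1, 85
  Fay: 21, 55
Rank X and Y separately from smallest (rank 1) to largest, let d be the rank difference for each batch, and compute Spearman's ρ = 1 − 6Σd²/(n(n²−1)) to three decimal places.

-0.257

Ranks of variable 1: 3, 2, 5, 6, 1, 4
Ranks of variable 2: 4, 2, 1, 5, 6, 3
d = r₁ − r₂: -1, 0, 4, 1, -5, 1
d²: 1, 0, 16, 1, 25, 1; Σd² = 44
ρ = 1 − 6·44/(6·35) = 1 − 264/210 = -0.257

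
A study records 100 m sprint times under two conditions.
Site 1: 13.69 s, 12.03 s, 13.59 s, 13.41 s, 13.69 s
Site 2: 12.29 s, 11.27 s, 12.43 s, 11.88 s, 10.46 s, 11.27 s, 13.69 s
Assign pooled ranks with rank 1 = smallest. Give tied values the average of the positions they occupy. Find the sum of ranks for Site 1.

44

Sorted (ascending): 10.46, 11.27, 11.27, 11.88, 12.03, 12.29, 12.43, 13.41, 13.59, 13.69, 13.69, 13.69
The 2 values of 11.27 occupy positions 2–3 → average rank (2+3)/2 = 2.5.
The 3 values of 13.69 occupy positions 10–12 → average rank 11.
Site 1 values → pooled ranks: 13.69→11, 12.03→5, 13.59→9, 13.41→8, 13.69→11
Rank sum = 11 + 5 + 9 + 8 + 11 = 44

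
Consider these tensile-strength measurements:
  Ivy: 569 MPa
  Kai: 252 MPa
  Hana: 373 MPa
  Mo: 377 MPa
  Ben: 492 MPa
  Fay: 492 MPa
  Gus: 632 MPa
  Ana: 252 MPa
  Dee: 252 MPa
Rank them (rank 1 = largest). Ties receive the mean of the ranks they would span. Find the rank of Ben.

3.5

Sorted (descending): 632, 569, 492, 492, 377, 373, 252, 252, 252
The 2 values of 492 occupy positions 3–4 → average rank (3+4)/2 = 3.5.
The 3 values of 252 occupy positions 7–9 → average rank 8.
Ben has value 492 MPa → rank 3.5.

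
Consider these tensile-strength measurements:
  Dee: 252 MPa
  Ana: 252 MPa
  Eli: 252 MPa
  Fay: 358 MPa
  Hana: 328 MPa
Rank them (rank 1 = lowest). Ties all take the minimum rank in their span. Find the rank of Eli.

1

Sorted (ascending): 252, 252, 252, 328, 358
The 3 values of 252 occupy positions 1–3 → each gets rank 1.
Eli has value 252 MPa → rank 1.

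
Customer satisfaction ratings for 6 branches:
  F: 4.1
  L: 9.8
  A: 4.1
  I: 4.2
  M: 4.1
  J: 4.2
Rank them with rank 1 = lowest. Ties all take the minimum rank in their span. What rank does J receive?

4

Sorted (ascending): 4.1, 4.1, 4.1, 4.2, 4.2, 9.8
The 3 values of 4.1 occupy positions 1–3 → each gets rank 1.
The 2 values of 4.2 occupy positions 4–5 → each gets rank 4.
J has value 4.2 → rank 4.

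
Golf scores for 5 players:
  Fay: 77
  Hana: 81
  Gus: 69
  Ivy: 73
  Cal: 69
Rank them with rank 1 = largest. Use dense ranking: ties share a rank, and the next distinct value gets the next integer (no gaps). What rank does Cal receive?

4

Sorted (descending): 81, 77, 73, 69, 69
The 2 values of 69 share dense rank 4.
Remaining distinct values take the next consecutive integers.
Cal has value 69 → rank 4.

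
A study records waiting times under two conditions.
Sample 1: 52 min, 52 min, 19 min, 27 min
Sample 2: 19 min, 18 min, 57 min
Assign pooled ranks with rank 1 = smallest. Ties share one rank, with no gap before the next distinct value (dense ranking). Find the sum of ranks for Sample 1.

13

Sorted (ascending): 18, 19, 19, 27, 52, 52, 57
The 2 values of 19 share dense rank 2.
The 2 values of 52 share dense rank 4.
Remaining distinct values take the next consecutive integers.
Sample 1 values → pooled ranks: 52→4, 52→4, 19→2, 27→3
Rank sum = 4 + 4 + 2 + 3 = 13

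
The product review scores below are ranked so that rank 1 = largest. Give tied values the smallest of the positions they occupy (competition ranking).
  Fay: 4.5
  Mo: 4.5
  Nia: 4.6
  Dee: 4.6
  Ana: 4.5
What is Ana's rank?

Sorted (descending): 4.6, 4.6, 4.5, 4.5, 4.5
The 2 values of 4.6 occupy positions 1–2 → each gets rank 1.
The 3 values of 4.5 occupy positions 3–5 → each gets rank 3.
Ana has value 4.5 → rank 3.

3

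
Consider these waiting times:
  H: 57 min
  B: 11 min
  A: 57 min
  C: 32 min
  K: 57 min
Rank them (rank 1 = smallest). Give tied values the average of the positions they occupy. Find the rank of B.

1

Sorted (ascending): 11, 32, 57, 57, 57
The 3 values of 57 occupy positions 3–5 → average rank 4.
B has value 11 min → rank 1.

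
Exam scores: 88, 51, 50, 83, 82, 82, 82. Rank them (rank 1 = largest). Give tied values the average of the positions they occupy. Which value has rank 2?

Sorted (descending): 88, 83, 82, 82, 82, 51, 50
The 3 values of 82 occupy positions 3–5 → average rank 4.
Rank 2 → value 83.

83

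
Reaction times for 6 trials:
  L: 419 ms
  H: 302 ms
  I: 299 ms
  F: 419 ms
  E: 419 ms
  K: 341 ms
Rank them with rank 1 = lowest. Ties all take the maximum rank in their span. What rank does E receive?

6

Sorted (ascending): 299, 302, 341, 419, 419, 419
The 3 values of 419 occupy positions 4–6 → each gets rank 6.
E has value 419 ms → rank 6.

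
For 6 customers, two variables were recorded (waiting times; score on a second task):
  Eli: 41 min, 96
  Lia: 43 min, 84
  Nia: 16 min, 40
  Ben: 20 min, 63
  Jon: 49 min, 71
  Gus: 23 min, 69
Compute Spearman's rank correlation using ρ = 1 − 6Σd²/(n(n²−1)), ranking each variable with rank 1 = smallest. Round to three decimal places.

0.771

Ranks of variable 1: 4, 5, 1, 2, 6, 3
Ranks of variable 2: 6, 5, 1, 2, 4, 3
d = r₁ − r₂: -2, 0, 0, 0, 2, 0
d²: 4, 0, 0, 0, 4, 0; Σd² = 8
ρ = 1 − 6·8/(6·35) = 1 − 48/210 = 0.771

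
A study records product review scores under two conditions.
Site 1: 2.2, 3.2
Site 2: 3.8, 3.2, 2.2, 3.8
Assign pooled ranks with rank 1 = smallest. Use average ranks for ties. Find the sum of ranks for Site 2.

Sorted (ascending): 2.2, 2.2, 3.2, 3.2, 3.8, 3.8
The 2 values of 2.2 occupy positions 1–2 → average rank (1+2)/2 = 1.5.
The 2 values of 3.2 occupy positions 3–4 → average rank (3+4)/2 = 3.5.
The 2 values of 3.8 occupy positions 5–6 → average rank (5+6)/2 = 5.5.
Site 2 values → pooled ranks: 3.8→5.5, 3.2→3.5, 2.2→1.5, 3.8→5.5
Rank sum = 5.5 + 3.5 + 1.5 + 5.5 = 16

16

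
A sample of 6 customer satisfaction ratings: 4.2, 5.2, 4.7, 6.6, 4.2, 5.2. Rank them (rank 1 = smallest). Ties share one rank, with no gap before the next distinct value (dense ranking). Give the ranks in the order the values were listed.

1, 3, 2, 4, 1, 3

Sorted (ascending): 4.2, 4.2, 4.7, 5.2, 5.2, 6.6
The 2 values of 4.2 share dense rank 1.
The 2 values of 5.2 share dense rank 3.
Remaining distinct values take the next consecutive integers.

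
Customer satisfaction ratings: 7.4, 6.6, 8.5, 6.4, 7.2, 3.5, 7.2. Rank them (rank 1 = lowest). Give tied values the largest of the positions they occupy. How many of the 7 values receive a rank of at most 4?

Sorted (ascending): 3.5, 6.4, 6.6, 7.2, 7.2, 7.4, 8.5
The 2 values of 7.2 occupy positions 4–5 → each gets rank 5.
Ranks ≤ 4: {1, 2, 3} → 3 values.

3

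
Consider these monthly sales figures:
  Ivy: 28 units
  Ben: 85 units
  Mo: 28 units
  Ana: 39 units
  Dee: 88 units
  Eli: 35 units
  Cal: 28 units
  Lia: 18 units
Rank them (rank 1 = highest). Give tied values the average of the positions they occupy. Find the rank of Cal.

6

Sorted (descending): 88, 85, 39, 35, 28, 28, 28, 18
The 3 values of 28 occupy positions 5–7 → average rank 6.
Cal has value 28 units → rank 6.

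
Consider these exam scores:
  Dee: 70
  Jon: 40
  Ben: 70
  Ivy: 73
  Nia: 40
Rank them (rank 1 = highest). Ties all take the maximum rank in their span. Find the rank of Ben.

3

Sorted (descending): 73, 70, 70, 40, 40
The 2 values of 70 occupy positions 2–3 → each gets rank 3.
The 2 values of 40 occupy positions 4–5 → each gets rank 5.
Ben has value 70 → rank 3.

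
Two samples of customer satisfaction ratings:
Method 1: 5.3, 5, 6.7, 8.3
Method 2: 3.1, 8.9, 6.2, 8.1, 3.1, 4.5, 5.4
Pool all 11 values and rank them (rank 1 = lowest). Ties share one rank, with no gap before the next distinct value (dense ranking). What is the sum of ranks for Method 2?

Sorted (ascending): 3.1, 3.1, 4.5, 5, 5.3, 5.4, 6.2, 6.7, 8.1, 8.3, 8.9
The 2 values of 3.1 share dense rank 1.
Remaining distinct values take the next consecutive integers.
Method 2 values → pooled ranks: 3.1→1, 8.9→10, 6.2→6, 8.1→8, 3.1→1, 4.5→2, 5.4→5
Rank sum = 1 + 10 + 6 + 8 + 1 + 2 + 5 = 33

33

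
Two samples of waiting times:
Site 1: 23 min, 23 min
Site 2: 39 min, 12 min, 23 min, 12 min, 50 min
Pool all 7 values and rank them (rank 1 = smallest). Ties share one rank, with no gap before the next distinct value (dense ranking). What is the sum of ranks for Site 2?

Sorted (ascending): 12, 12, 23, 23, 23, 39, 50
The 2 values of 12 share dense rank 1.
The 3 values of 23 share dense rank 2.
Remaining distinct values take the next consecutive integers.
Site 2 values → pooled ranks: 39→3, 12→1, 23→2, 12→1, 50→4
Rank sum = 3 + 1 + 2 + 1 + 4 = 11

11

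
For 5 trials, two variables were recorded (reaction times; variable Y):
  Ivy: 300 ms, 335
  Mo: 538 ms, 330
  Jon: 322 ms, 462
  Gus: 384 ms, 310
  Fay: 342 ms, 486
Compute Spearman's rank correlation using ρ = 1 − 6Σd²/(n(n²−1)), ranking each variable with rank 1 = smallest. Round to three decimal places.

Ranks of variable 1: 1, 5, 2, 4, 3
Ranks of variable 2: 3, 2, 4, 1, 5
d = r₁ − r₂: -2, 3, -2, 3, -2
d²: 4, 9, 4, 9, 4; Σd² = 30
ρ = 1 − 6·30/(5·24) = 1 − 180/120 = -0.500

-0.500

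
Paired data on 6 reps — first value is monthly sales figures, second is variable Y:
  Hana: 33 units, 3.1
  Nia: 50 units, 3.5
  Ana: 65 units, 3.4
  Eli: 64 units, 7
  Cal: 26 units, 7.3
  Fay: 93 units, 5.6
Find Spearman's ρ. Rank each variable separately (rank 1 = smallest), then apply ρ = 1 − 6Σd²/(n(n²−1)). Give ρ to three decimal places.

-0.143

Ranks of variable 1: 2, 3, 5, 4, 1, 6
Ranks of variable 2: 1, 3, 2, 5, 6, 4
d = r₁ − r₂: 1, 0, 3, -1, -5, 2
d²: 1, 0, 9, 1, 25, 4; Σd² = 40
ρ = 1 − 6·40/(6·35) = 1 − 240/210 = -0.143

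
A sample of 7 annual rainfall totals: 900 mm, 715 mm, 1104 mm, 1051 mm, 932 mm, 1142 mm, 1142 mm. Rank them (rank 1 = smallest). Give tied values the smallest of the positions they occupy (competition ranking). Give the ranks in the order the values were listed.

2, 1, 5, 4, 3, 6, 6

Sorted (ascending): 715, 900, 932, 1051, 1104, 1142, 1142
The 2 values of 1142 occupy positions 6–7 → each gets rank 6.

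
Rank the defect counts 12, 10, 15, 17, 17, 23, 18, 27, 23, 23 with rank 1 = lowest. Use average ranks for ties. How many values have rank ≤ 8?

Sorted (ascending): 10, 12, 15, 17, 17, 18, 23, 23, 23, 27
The 2 values of 17 occupy positions 4–5 → average rank (4+5)/2 = 4.5.
The 3 values of 23 occupy positions 7–9 → average rank 8.
Ranks ≤ 8: {1, 2, 3, 4.5, 4.5, 6, 8, 8, 8} → 9 values.

9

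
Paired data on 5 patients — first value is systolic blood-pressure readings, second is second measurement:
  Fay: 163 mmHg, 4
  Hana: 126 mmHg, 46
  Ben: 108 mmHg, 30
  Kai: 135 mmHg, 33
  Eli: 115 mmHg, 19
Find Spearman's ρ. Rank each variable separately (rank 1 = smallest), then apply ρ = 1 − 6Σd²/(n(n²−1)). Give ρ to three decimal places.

Ranks of variable 1: 5, 3, 1, 4, 2
Ranks of variable 2: 1, 5, 3, 4, 2
d = r₁ − r₂: 4, -2, -2, 0, 0
d²: 16, 4, 4, 0, 0; Σd² = 24
ρ = 1 − 6·24/(5·24) = 1 − 144/120 = -0.200

-0.200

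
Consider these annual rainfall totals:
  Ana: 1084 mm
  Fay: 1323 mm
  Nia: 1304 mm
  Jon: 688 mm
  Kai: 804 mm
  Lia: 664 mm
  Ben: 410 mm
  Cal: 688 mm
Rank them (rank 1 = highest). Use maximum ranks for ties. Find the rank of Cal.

6

Sorted (descending): 1323, 1304, 1084, 804, 688, 688, 664, 410
The 2 values of 688 occupy positions 5–6 → each gets rank 6.
Cal has value 688 mm → rank 6.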